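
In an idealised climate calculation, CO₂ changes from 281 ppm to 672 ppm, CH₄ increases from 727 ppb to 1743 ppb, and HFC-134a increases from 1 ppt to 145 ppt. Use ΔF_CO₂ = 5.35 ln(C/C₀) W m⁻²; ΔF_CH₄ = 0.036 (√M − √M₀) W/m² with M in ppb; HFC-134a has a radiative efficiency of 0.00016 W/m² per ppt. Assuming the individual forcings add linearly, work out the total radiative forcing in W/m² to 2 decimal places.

CO₂: 5.35 × ln(672/281) = 5.35 × ln(2.39146) = 5.35 × 0.87190 = 4.6647 W/m².
CH₄: 0.036 × (√1743 − √727) = 0.036 × (41.7493 − 26.9629) = 0.036 × 14.7864 = 0.5323 W/m².
HFC-134a: ΔF = 0.00016 × (145 − 1) = 0.00016 × 144 = 0.0230 W/m².
Total ΔF = 4.6647 + 0.5323 + 0.0230 = 5.2200 W/m².

ΔF = 5.22 W/m²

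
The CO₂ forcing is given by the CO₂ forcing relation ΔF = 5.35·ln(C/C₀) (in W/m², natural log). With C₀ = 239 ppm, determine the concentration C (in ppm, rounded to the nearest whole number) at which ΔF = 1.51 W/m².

C ≈ 317 ppm

Set 5.35 ln(C/239) = 1.51, so ln(C/239) = 1.51/5.35 = 0.28224.
Then C/239 = e^0.28224 = 1.32610, giving C = 239 × 1.32610 = 316.94 ppm.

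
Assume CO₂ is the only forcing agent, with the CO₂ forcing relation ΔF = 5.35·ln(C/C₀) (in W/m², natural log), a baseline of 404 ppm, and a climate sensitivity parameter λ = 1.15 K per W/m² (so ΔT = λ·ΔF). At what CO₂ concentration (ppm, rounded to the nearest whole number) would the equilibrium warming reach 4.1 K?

C ≈ 787 ppm

Required forcing: ΔF = ΔT/λ = 4.1/1.15 = 3.5652 W/m².
Then ln(C/404) = ΔF/5.35 = 3.5652/5.35 = 0.66639.
So C = 404 × e^0.66639 = 404 × 1.94720 = 786.67 ppm.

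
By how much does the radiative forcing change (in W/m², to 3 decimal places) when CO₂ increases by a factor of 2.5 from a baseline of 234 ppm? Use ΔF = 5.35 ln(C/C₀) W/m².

ΔF = 5.35 × ln(2.5) = 5.35 × 0.91629 = 4.9022 W/m².

ΔF = 4.902 W/m²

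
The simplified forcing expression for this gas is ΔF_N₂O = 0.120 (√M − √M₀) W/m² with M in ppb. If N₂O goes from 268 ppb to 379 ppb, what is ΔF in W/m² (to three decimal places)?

N₂O: 0.120 × (√379 − √268) = 0.120 × (19.4679 − 16.3707) = 0.120 × 3.0972 = 0.3717 W/m².

ΔF = 0.372 W/m²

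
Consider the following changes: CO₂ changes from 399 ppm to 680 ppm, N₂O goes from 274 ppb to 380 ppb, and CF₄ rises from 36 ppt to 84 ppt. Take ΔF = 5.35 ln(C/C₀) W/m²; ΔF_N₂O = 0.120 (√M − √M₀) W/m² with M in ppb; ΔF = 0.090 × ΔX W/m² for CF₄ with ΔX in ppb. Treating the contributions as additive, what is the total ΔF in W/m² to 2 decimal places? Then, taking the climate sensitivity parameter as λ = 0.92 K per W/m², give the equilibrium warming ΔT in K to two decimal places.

ΔF = 3.21 W/m²; ΔT = 2.95 K

CO₂: 5.35 × ln(680/399) = 5.35 × ln(1.70426) = 5.35 × 0.53313 = 2.8522 W/m².
N₂O: 0.120 × (√380 − √274) = 0.120 × (19.4936 − 16.5529) = 0.120 × 2.9407 = 0.3529 W/m².
CF₄: Δ = 84 − 36 = 48 ppt = 0.048 ppb; ΔF = 0.090 × 0.048 = 0.0043 W/m².
Total ΔF = 2.8522 + 0.3529 + 0.0043 = 3.2094 W/m².
ΔT = λ ΔF = 0.92 × 3.21 = 2.9532 K.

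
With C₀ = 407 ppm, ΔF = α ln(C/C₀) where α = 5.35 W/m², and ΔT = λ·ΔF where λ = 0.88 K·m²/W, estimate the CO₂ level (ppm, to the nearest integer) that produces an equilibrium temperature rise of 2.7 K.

Required forcing: ΔF = ΔT/λ = 2.7/0.88 = 3.0682 W/m².
Then ln(C/407) = ΔF/5.35 = 3.0682/5.35 = 0.57350.
So C = 407 × e^0.57350 = 407 × 1.77447 = 722.21 ppm.

C ≈ 722 ppm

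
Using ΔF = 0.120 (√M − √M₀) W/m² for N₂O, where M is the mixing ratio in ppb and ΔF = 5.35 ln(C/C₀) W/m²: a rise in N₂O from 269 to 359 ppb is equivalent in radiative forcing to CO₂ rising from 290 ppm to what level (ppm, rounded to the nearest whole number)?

C ≈ 307 ppm

N₂O forcing: 0.120 × (√359 − √269) = 0.120 × (18.9473 − 16.4012) = 0.120 × 2.5461 = 0.30553 W/m².
Set 5.35 ln(C/290) = 0.30553: ln(C/290) = 0.30553/5.35 = 0.05711, so C = 290 × e^0.05711 = 290 × 1.05877 = 307.04 ppm.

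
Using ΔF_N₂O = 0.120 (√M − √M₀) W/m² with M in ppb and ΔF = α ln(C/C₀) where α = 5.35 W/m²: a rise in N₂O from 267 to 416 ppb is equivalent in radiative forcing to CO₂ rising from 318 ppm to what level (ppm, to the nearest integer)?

C ≈ 348 ppm

N₂O forcing: 0.120 × (√416 − √267) = 0.120 × (20.3961 − 16.3401) = 0.120 × 4.0560 = 0.48672 W/m².
Set 5.35 ln(C/318) = 0.48672: ln(C/318) = 0.48672/5.35 = 0.09098, so C = 318 × e^0.09098 = 318 × 1.09525 = 348.29 ppm.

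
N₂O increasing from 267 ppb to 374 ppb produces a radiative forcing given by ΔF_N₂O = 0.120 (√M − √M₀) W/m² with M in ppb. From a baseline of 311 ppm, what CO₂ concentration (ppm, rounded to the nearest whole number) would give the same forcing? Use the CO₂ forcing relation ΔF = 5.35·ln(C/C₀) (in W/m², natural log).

N₂O forcing: 0.120 × (√374 − √267) = 0.120 × (19.3391 − 16.3401) = 0.120 × 2.9990 = 0.35988 W/m².
Set 5.35 ln(C/311) = 0.35988: ln(C/311) = 0.35988/5.35 = 0.06727, so C = 311 × e^0.06727 = 311 × 1.06958 = 332.64 ppm.

C ≈ 333 ppm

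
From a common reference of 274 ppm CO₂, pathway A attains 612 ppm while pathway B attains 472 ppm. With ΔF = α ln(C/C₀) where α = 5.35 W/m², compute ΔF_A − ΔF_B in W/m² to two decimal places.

ΔF_A = 5.35 ln(612/274) = 5.35 × 0.80360 = 4.2993 W/m².
ΔF_B = 5.35 ln(472/274) = 5.35 × 0.54385 = 2.9096 W/m².
Difference: 4.2993 − 2.9096 = 1.3897 W/m².
(Equivalently, ΔF_A − ΔF_B = 5.35 ln(612/472) = 5.35 × 0.25975 = 1.3897 W/m².)

ΔF_A − ΔF_B = 1.39 W/m²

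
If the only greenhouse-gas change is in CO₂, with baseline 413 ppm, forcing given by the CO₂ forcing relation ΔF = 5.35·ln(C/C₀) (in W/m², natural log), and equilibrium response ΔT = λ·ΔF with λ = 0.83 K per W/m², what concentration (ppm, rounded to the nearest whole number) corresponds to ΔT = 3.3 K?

Required forcing: ΔF = ΔT/λ = 3.3/0.83 = 3.9759 W/m².
Then ln(C/413) = ΔF/5.35 = 3.9759/5.35 = 0.74316.
So C = 413 × e^0.74316 = 413 × 2.10257 = 868.36 ppm.

C ≈ 868 ppm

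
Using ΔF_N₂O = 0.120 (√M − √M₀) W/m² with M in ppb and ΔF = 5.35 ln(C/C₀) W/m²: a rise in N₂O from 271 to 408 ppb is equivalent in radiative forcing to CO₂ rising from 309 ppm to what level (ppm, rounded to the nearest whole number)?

N₂O forcing: 0.120 × (√408 − √271) = 0.120 × (20.1990 − 16.4621) = 0.120 × 3.7369 = 0.44843 W/m².
Set 5.35 ln(C/309) = 0.44843: ln(C/309) = 0.44843/5.35 = 0.08382, so C = 309 × e^0.08382 = 309 × 1.08743 = 336.02 ppm.

C ≈ 336 ppm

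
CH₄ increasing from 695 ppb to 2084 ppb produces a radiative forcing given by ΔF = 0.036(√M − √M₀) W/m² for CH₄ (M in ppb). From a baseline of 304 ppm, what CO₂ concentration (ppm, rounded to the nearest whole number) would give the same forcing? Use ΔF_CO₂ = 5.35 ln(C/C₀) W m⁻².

C ≈ 346 ppm

CH₄ forcing: 0.036 × (√2084 − √695) = 0.036 × (45.6508 − 26.3629) = 0.036 × 19.2879 = 0.69436 W/m².
Set 5.35 ln(C/304) = 0.69436: ln(C/304) = 0.69436/5.35 = 0.12979, so C = 304 × e^0.12979 = 304 × 1.13859 = 346.13 ppm.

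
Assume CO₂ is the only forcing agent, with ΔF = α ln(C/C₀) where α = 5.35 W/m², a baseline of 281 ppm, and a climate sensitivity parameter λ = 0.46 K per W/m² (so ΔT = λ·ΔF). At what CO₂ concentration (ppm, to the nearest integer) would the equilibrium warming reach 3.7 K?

Required forcing: ΔF = ΔT/λ = 3.7/0.46 = 8.0435 W/m².
Then ln(C/281) = ΔF/5.35 = 8.0435/5.35 = 1.50346.
So C = 281 × e^1.50346 = 281 × 4.49722 = 1263.72 ppm.

C ≈ 1264 ppm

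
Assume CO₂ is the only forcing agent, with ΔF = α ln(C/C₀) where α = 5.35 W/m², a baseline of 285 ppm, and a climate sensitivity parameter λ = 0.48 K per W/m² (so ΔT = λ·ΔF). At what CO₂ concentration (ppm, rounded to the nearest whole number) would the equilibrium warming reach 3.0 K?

Required forcing: ΔF = ΔT/λ = 3.0/0.48 = 6.2500 W/m².
Then ln(C/285) = ΔF/5.35 = 6.2500/5.35 = 1.16822.
So C = 285 × e^1.16822 = 285 × 3.21626 = 916.63 ppm.

C ≈ 917 ppm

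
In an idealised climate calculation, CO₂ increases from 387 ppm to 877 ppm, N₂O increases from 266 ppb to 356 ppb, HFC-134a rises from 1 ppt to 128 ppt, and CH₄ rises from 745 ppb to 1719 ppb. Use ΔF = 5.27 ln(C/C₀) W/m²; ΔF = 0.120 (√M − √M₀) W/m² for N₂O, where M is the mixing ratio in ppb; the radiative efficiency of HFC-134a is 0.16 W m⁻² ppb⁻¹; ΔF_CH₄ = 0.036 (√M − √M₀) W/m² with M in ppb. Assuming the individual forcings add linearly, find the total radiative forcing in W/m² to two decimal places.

ΔF = 5.15 W/m²

CO₂: 5.27 × ln(877/387) = 5.27 × ln(2.26615) = 5.27 × 0.81808 = 4.3113 W/m².
N₂O: 0.120 × (√356 − √266) = 0.120 × (18.8680 − 16.3095) = 0.120 × 2.5585 = 0.3070 W/m².
HFC-134a: Δ = 128 − 1 = 127 ppt = 0.127 ppb; ΔF = 0.16 × 0.127 = 0.0203 W/m².
CH₄: 0.036 × (√1719 − √745) = 0.036 × (41.4608 − 27.2947) = 0.036 × 14.1661 = 0.5100 W/m².
Total ΔF = 4.3113 + 0.3070 + 0.0203 + 0.5100 = 5.1486 W/m².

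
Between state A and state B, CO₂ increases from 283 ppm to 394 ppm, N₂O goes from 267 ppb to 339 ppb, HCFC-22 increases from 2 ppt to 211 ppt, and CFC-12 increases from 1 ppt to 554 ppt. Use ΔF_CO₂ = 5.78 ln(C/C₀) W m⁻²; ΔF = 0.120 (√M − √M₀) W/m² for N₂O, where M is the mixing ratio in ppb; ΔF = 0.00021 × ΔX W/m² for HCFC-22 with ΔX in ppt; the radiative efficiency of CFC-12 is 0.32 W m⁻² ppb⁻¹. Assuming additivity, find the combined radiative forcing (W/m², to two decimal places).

CO₂: 5.78 × ln(394/283) = 5.78 × ln(1.39223) = 5.78 × 0.33091 = 1.9127 W/m².
N₂O: 0.120 × (√339 − √267) = 0.120 × (18.4120 − 16.3401) = 0.120 × 2.0719 = 0.2486 W/m².
HCFC-22: ΔF = 0.00021 × (211 − 2) = 0.00021 × 209 = 0.0439 W/m².
CFC-12: Δ = 554 − 1 = 553 ppt = 0.553 ppb; ΔF = 0.32 × 0.553 = 0.1770 W/m².
Total ΔF = 1.9127 + 0.2486 + 0.0439 + 0.1770 = 2.3822 W/m².

ΔF = 2.38 W/m²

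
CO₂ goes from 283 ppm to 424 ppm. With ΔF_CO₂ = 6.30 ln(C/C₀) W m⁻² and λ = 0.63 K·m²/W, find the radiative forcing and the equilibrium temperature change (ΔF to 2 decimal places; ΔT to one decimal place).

ΔF = 2.55 W/m²; ΔT = 1.6 K

CO₂: 6.30 × ln(424/283) = 6.30 × ln(1.49823) = 6.30 × 0.40428 = 2.5470 W/m².
ΔT = λ ΔF = 0.63 × 2.55 = 1.6065 K.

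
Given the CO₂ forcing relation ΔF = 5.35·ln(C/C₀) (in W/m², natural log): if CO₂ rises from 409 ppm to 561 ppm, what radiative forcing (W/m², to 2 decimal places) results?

CO₂: 5.35 × ln(561/409) = 5.35 × ln(1.37164) = 5.35 × 0.31601 = 1.6907 W/m².

ΔF = 1.69 W/m²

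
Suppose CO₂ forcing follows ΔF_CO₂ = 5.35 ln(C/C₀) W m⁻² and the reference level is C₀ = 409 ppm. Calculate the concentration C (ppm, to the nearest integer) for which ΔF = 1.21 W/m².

C ≈ 513 ppm

Set 5.35 ln(C/409) = 1.21, so ln(C/409) = 1.21/5.35 = 0.22617.
Then C/409 = e^0.22617 = 1.25379, giving C = 409 × 1.25379 = 512.80 ppm.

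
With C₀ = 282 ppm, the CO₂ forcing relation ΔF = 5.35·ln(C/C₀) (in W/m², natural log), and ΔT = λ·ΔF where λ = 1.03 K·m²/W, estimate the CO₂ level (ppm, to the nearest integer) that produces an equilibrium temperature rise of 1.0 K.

C ≈ 338 ppm

Required forcing: ΔF = ΔT/λ = 1.0/1.03 = 0.9709 W/m².
Then ln(C/282) = ΔF/5.35 = 0.9709/5.35 = 0.18148.
So C = 282 × e^0.18148 = 282 × 1.19899 = 338.12 ppm.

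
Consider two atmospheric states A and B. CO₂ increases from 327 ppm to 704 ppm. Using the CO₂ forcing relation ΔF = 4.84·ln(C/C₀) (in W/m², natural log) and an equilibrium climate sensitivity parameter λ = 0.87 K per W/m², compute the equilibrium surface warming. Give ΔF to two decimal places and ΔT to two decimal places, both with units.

ΔF = 3.71 W/m²; ΔT = 3.23 K

CO₂: 4.84 × ln(704/327) = 4.84 × ln(2.15291) = 4.84 × 0.76682 = 3.7114 W/m².
ΔT = λ ΔF = 0.87 × 3.71 = 3.2277 K.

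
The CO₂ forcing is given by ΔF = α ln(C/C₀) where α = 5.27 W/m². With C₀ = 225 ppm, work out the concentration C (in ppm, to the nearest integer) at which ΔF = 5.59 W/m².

Set 5.27 ln(C/225) = 5.59, so ln(C/225) = 5.59/5.27 = 1.06072.
Then C/225 = e^1.06072 = 2.88845, giving C = 225 × 2.88845 = 649.90 ppm.

C ≈ 650 ppm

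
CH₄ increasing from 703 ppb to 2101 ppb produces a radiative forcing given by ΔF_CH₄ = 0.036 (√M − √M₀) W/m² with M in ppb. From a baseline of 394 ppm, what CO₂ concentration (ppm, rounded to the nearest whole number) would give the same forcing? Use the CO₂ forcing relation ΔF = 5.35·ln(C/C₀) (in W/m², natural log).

CH₄ forcing: 0.036 × (√2101 − √703) = 0.036 × (45.8367 − 26.5141) = 0.036 × 19.3226 = 0.69561 W/m².
Set 5.35 ln(C/394) = 0.69561: ln(C/394) = 0.69561/5.35 = 0.13002, so C = 394 × e^0.13002 = 394 × 1.13885 = 448.71 ppm.

C ≈ 449 ppm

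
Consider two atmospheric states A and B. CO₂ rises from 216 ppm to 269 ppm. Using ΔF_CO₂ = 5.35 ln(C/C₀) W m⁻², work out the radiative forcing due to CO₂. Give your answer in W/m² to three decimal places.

CO₂: 5.35 × ln(269/216) = 5.35 × ln(1.24537) = 5.35 × 0.21943 = 1.1740 W/m².

ΔF = 1.174 W/m²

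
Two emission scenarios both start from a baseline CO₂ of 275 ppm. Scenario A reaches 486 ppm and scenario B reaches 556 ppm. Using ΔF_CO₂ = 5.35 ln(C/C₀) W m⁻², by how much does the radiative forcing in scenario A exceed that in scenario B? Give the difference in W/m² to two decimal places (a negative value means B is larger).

ΔF_A = 5.35 ln(486/275) = 5.35 × 0.56944 = 3.0465 W/m².
ΔF_B = 5.35 ln(556/275) = 5.35 × 0.70400 = 3.7664 W/m².
Difference: 3.0465 − 3.7664 = -0.7199 W/m².
(Equivalently, ΔF_A − ΔF_B = 5.35 ln(486/556) = 5.35 × -0.13456 = -0.7199 W/m².)

ΔF_A − ΔF_B = -0.72 W/m²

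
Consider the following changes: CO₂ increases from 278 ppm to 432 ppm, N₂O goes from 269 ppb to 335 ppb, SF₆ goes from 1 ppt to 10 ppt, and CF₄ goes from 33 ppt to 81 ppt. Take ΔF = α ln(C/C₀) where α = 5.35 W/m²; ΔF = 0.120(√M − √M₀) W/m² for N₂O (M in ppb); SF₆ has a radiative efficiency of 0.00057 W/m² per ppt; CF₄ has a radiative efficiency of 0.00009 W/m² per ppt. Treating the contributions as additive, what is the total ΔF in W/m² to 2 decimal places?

ΔF = 2.60 W/m²

CO₂: 5.35 × ln(432/278) = 5.35 × ln(1.55396) = 5.35 × 0.44081 = 2.3583 W/m².
N₂O: 0.120 × (√335 − √269) = 0.120 × (18.3030 − 16.4012) = 0.120 × 1.9018 = 0.2282 W/m².
SF₆: ΔF = 0.00057 × (10 − 1) = 0.00057 × 9 = 0.0051 W/m².
CF₄: ΔF = 0.00009 × (81 − 33) = 0.00009 × 48 = 0.0043 W/m².
Total ΔF = 2.3583 + 0.2282 + 0.0051 + 0.0043 = 2.5959 W/m².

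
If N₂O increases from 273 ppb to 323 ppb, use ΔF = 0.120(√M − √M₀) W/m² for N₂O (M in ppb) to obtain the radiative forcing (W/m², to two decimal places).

ΔF = 0.17 W/m²

N₂O: 0.120 × (√323 − √273) = 0.120 × (17.9722 − 16.5227) = 0.120 × 1.4495 = 0.1739 W/m².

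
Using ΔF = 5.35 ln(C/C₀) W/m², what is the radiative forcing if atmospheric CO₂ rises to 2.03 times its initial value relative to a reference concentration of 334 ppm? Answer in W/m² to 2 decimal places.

ΔF = 3.79 W/m²

Because the forcing depends only on the ratio C/C₀, the initial concentration does not enter.
ΔF = 5.35 × ln(2.03) = 5.35 × 0.70804 = 3.7880 W/m².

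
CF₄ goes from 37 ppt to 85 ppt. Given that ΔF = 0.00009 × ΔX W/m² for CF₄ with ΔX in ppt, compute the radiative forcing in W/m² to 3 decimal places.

CF₄: ΔF = 0.00009 × (85 − 37) = 0.00009 × 48 = 0.0043 W/m².

ΔF = 0.004 W/m²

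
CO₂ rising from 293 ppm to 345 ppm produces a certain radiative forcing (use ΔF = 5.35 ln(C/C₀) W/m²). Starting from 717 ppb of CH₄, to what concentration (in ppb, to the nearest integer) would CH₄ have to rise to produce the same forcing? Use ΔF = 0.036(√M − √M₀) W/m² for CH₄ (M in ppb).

CO₂ forcing: 5.35 × ln(345/293) = 5.35 × 0.163372 = 0.87404 W/m².
Set 0.036(√M − √717) = 0.87404: √M = 0.87404/0.036 + √717 = 24.2789 + 26.7769 = 51.0558.
M = (51.0558)² = 2606.69 ppb.

M ≈ 2607 ppb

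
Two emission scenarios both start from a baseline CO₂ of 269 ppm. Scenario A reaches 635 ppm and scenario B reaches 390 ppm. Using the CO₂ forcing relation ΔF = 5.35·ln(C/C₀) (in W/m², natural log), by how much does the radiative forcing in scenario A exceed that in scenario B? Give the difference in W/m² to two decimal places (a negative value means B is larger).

ΔF_A = 5.35 ln(635/269) = 5.35 × 0.85891 = 4.5952 W/m².
ΔF_B = 5.35 ln(390/269) = 5.35 × 0.37144 = 1.9872 W/m².
Difference: 4.5952 − 1.9872 = 2.6080 W/m².
(Equivalently, ΔF_A − ΔF_B = 5.35 ln(635/390) = 5.35 × 0.48748 = 2.6080 W/m².)

ΔF_A − ΔF_B = 2.61 W/m²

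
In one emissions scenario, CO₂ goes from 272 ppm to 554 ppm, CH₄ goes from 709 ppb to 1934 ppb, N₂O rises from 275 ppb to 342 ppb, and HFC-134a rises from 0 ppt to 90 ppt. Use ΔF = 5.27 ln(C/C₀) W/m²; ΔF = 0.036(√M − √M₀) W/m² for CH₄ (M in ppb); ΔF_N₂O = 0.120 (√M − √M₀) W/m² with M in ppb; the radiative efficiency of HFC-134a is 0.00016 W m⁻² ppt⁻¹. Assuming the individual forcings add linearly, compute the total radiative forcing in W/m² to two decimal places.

CO₂: 5.27 × ln(554/272) = 5.27 × ln(2.03676) = 5.27 × 0.71136 = 3.7489 W/m².
CH₄: 0.036 × (√1934 − √709) = 0.036 × (43.9773 − 26.6271) = 0.036 × 17.3502 = 0.6246 W/m².
N₂O: 0.120 × (√342 − √275) = 0.120 × (18.4932 − 16.5831) = 0.120 × 1.9101 = 0.2292 W/m².
HFC-134a: ΔF = 0.00016 × (90 − 0) = 0.00016 × 90 = 0.0144 W/m².
Total ΔF = 3.7489 + 0.6246 + 0.2292 + 0.0144 = 4.6171 W/m².

ΔF = 4.62 W/m²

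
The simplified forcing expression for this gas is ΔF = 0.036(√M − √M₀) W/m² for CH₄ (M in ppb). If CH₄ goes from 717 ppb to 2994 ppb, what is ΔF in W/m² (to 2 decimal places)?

CH₄: 0.036 × (√2994 − √717) = 0.036 × (54.7175 − 26.7769) = 0.036 × 27.9406 = 1.0059 W/m².

ΔF = 1.01 W/m²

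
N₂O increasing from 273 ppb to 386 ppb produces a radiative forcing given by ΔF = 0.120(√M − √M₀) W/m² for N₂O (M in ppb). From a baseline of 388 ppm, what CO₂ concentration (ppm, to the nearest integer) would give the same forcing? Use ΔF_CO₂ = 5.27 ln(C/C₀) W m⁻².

C ≈ 417 ppm

N₂O forcing: 0.120 × (√386 − √273) = 0.120 × (19.6469 − 16.5227) = 0.120 × 3.1242 = 0.37490 W/m².
Set 5.27 ln(C/388) = 0.37490: ln(C/388) = 0.37490/5.27 = 0.07114, so C = 388 × e^0.07114 = 388 × 1.07373 = 416.61 ppm.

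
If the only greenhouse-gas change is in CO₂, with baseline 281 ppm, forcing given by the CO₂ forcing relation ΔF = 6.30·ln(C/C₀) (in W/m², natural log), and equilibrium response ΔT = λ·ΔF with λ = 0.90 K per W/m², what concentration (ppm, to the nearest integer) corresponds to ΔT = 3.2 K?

Required forcing: ΔF = ΔT/λ = 3.2/0.90 = 3.5556 W/m².
Then ln(C/281) = ΔF/6.30 = 3.5556/6.30 = 0.56438.
So C = 281 × e^0.56438 = 281 × 1.75836 = 494.10 ppm.

C ≈ 494 ppm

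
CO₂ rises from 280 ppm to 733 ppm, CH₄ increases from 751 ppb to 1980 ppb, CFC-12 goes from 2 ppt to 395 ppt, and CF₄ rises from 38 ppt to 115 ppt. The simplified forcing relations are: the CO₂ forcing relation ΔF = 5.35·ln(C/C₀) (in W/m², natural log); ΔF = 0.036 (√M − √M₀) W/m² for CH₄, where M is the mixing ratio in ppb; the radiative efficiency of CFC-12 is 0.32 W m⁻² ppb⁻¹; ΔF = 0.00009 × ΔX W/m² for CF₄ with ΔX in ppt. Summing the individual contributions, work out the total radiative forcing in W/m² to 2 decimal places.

CO₂: 5.35 × ln(733/280) = 5.35 × ln(2.61786) = 5.35 × 0.96236 = 5.1486 W/m².
CH₄: 0.036 × (√1980 − √751) = 0.036 × (44.4972 − 27.4044) = 0.036 × 17.0928 = 0.6153 W/m².
CFC-12: Δ = 395 − 2 = 393 ppt = 0.393 ppb; ΔF = 0.32 × 0.393 = 0.1258 W/m².
CF₄: ΔF = 0.00009 × (115 − 38) = 0.00009 × 77 = 0.0069 W/m².
Total ΔF = 5.1486 + 0.6153 + 0.1258 + 0.0069 = 5.8966 W/m².

ΔF = 5.90 W/m²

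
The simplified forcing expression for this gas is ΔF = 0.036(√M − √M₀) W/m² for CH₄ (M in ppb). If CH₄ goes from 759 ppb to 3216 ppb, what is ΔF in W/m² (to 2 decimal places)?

CH₄: 0.036 × (√3216 − √759) = 0.036 × (56.7098 − 27.5500) = 0.036 × 29.1598 = 1.0498 W/m².

ΔF = 1.05 W/m²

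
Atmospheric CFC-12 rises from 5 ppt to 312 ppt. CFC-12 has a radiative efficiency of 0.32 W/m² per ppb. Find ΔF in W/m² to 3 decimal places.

ΔF = 0.098 W/m²

CFC-12: Δ = 312 − 5 = 307 ppt = 0.307 ppb; ΔF = 0.32 × 0.307 = 0.0982 W/m².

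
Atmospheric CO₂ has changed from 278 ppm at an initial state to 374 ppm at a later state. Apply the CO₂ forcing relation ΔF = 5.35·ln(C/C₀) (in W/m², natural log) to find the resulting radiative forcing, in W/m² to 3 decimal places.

CO₂ absorption bands are partially saturated, so forcing scales with the logarithm of the concentration ratio.
CO₂: 5.35 × ln(374/278) = 5.35 × ln(1.34532) = 5.35 × 0.29663 = 1.5870 W/m².

ΔF = 1.587 W/m²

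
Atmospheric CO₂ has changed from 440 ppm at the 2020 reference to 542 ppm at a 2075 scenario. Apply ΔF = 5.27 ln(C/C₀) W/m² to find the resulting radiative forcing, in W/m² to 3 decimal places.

ΔF = 1.099 W/m²

CO₂: 5.27 × ln(542/440) = 5.27 × ln(1.23182) = 5.27 × 0.20849 = 1.0987 W/m².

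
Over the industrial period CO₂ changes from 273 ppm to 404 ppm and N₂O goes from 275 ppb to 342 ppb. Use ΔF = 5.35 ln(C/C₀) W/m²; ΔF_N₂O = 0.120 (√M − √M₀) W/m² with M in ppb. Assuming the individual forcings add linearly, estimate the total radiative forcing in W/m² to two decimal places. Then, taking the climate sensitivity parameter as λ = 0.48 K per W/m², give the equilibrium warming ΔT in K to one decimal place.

CO₂: 5.35 × ln(404/273) = 5.35 × ln(1.47985) = 5.35 × 0.39194 = 2.0969 W/m².
N₂O: 0.120 × (√342 − √275) = 0.120 × (18.4932 − 16.5831) = 0.120 × 1.9101 = 0.2292 W/m².
Total ΔF = 2.0969 + 0.2292 = 2.3261 W/m².
ΔT = λ ΔF = 0.48 × 2.33 = 1.1184 K.

ΔF = 2.33 W/m²; ΔT = 1.1 K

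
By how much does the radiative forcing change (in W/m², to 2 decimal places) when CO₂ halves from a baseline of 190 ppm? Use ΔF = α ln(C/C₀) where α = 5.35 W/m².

ΔF = -3.71 W/m²

ΔF = 5.35 × ln(0.5) = 5.35 × -0.69315 = -3.7084 W/m².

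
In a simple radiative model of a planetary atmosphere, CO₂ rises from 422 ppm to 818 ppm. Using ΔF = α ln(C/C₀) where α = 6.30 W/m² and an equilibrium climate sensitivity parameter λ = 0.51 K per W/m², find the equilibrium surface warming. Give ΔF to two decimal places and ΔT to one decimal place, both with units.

CO₂: 6.30 × ln(818/422) = 6.30 × ln(1.93839) = 6.30 × 0.66186 = 4.1697 W/m².
ΔT = λ ΔF = 0.51 × 4.17 = 2.1267 K.

ΔF = 4.17 W/m²; ΔT = 2.1 K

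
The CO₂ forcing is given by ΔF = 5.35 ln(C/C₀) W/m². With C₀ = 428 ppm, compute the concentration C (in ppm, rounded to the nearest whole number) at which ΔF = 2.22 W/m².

Set 5.35 ln(C/428) = 2.22, so ln(C/428) = 2.22/5.35 = 0.41495.
Then C/428 = e^0.41495 = 1.51430, giving C = 428 × 1.51430 = 648.12 ppm.

C ≈ 648 ppm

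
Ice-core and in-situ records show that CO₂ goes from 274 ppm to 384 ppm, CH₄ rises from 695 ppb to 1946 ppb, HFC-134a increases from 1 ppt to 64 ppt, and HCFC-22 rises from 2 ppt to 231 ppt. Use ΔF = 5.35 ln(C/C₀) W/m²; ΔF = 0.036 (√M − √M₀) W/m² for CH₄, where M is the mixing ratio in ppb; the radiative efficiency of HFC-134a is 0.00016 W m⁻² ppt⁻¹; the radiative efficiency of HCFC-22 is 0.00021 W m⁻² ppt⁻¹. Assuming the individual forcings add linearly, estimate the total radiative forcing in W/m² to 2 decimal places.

CO₂: 5.35 × ln(384/274) = 5.35 × ln(1.40146) = 5.35 × 0.33751 = 1.8057 W/m².
CH₄: 0.036 × (√1946 − √695) = 0.036 × (44.1135 − 26.3629) = 0.036 × 17.7506 = 0.6390 W/m².
HFC-134a: ΔF = 0.00016 × (64 − 1) = 0.00016 × 63 = 0.0101 W/m².
HCFC-22: ΔF = 0.00021 × (231 − 2) = 0.00021 × 229 = 0.0481 W/m².
Total ΔF = 1.8057 + 0.6390 + 0.0101 + 0.0481 = 2.5029 W/m².

ΔF = 2.50 W/m²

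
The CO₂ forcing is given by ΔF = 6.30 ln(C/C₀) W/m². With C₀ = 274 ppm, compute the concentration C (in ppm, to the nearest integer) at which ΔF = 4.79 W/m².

Set 6.30 ln(C/274) = 4.79, so ln(C/274) = 4.79/6.30 = 0.76032.
Then C/274 = e^0.76032 = 2.13896, giving C = 274 × 2.13896 = 586.08 ppm.

C ≈ 586 ppm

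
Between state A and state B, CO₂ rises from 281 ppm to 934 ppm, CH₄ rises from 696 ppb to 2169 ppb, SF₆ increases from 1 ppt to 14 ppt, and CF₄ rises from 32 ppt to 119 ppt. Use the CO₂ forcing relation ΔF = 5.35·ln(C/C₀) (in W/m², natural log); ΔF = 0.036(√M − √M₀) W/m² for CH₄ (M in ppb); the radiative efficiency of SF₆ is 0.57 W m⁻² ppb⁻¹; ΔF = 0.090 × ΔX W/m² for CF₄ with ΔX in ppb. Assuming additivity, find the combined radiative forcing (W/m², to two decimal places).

CO₂: 5.35 × ln(934/281) = 5.35 × ln(3.32384) = 5.35 × 1.20112 = 6.4260 W/m².
CH₄: 0.036 × (√2169 − √696) = 0.036 × (46.5725 − 26.3818) = 0.036 × 20.1907 = 0.7269 W/m².
SF₆: Δ = 14 − 1 = 13 ppt = 0.013 ppb; ΔF = 0.57 × 0.013 = 0.0074 W/m².
CF₄: Δ = 119 − 32 = 87 ppt = 0.087 ppb; ΔF = 0.090 × 0.087 = 0.0078 W/m².
Total ΔF = 6.4260 + 0.7269 + 0.0074 + 0.0078 = 7.1681 W/m².

ΔF = 7.17 W/m²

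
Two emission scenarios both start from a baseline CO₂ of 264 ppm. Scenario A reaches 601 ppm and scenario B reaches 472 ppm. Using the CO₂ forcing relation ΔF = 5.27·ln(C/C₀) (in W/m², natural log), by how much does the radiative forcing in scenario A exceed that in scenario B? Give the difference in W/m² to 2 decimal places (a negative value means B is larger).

ΔF_A = 5.27 ln(601/264) = 5.27 × 0.82265 = 4.3354 W/m².
ΔF_B = 5.27 ln(472/264) = 5.27 × 0.58103 = 3.0620 W/m².
Difference: 4.3354 − 3.0620 = 1.2734 W/m².

ΔF_A − ΔF_B = 1.27 W/m²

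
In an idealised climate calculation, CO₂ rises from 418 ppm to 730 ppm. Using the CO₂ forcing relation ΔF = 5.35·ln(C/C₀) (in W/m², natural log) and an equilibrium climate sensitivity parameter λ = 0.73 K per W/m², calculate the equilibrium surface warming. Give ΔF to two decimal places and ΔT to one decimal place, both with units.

CO₂: 5.35 × ln(730/418) = 5.35 × ln(1.74641) = 5.35 × 0.55756 = 2.9829 W/m².
ΔT = λ ΔF = 0.73 × 2.98 = 2.1754 K.

ΔF = 2.98 W/m²; ΔT = 2.2 K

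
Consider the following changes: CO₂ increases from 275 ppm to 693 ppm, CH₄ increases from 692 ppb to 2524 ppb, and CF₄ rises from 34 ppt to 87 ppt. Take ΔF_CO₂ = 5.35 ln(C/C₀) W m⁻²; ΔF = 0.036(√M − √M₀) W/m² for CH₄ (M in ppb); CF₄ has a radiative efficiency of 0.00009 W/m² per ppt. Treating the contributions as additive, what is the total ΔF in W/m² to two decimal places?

CO₂: 5.35 × ln(693/275) = 5.35 × ln(2.52000) = 5.35 × 0.92426 = 4.9448 W/m².
CH₄: 0.036 × (√2524 − √692) = 0.036 × (50.2394 − 26.3059) = 0.036 × 23.9335 = 0.8616 W/m².
CF₄: ΔF = 0.00009 × (87 − 34) = 0.00009 × 53 = 0.0048 W/m².
Total ΔF = 4.9448 + 0.8616 + 0.0048 = 5.8112 W/m².

ΔF = 5.81 W/m²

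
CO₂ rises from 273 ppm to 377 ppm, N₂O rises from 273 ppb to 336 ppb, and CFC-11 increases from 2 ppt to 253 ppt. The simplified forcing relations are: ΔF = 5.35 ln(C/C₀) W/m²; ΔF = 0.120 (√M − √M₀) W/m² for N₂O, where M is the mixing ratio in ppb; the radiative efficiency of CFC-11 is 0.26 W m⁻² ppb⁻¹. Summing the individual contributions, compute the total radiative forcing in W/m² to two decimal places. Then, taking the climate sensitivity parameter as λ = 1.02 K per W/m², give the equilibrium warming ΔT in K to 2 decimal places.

ΔF = 2.01 W/m²; ΔT = 2.05 K

CO₂: 5.35 × ln(377/273) = 5.35 × ln(1.38095) = 5.35 × 0.32277 = 1.7268 W/m².
N₂O: 0.120 × (√336 − √273) = 0.120 × (18.3303 − 16.5227) = 0.120 × 1.8076 = 0.2169 W/m².
CFC-11: Δ = 253 − 2 = 251 ppt = 0.251 ppb; ΔF = 0.26 × 0.251 = 0.0653 W/m².
Total ΔF = 1.7268 + 0.2169 + 0.0653 = 2.0090 W/m².
ΔT = λ ΔF = 1.02 × 2.01 = 2.0502 K.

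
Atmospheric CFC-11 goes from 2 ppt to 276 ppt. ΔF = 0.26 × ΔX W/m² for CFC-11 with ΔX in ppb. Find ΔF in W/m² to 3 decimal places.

CFC-11: Δ = 276 − 2 = 274 ppt = 0.274 ppb; ΔF = 0.26 × 0.274 = 0.0712 W/m².

ΔF = 0.071 W/m²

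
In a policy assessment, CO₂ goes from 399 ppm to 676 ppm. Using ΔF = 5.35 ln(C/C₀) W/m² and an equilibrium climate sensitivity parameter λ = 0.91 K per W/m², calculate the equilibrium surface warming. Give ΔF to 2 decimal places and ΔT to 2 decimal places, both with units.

ΔF = 2.82 W/m²; ΔT = 2.57 K

CO₂: 5.35 × ln(676/399) = 5.35 × ln(1.69424) = 5.35 × 0.52723 = 2.8207 W/m².
ΔT = λ ΔF = 0.91 × 2.82 = 2.5662 K.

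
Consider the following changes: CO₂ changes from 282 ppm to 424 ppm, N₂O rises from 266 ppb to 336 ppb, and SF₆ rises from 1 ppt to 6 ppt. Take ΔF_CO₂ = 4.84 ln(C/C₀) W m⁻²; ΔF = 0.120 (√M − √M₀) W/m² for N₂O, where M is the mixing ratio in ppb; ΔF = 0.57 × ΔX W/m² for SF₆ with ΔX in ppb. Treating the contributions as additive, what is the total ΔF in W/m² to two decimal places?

ΔF = 2.22 W/m²

CO₂: 4.84 × ln(424/282) = 4.84 × ln(1.50355) = 4.84 × 0.40783 = 1.9739 W/m².
N₂O: 0.120 × (√336 − √266) = 0.120 × (18.3303 − 16.3095) = 0.120 × 2.0208 = 0.2425 W/m².
SF₆: Δ = 6 − 1 = 5 ppt = 0.005 ppb; ΔF = 0.57 × 0.005 = 0.0029 W/m².
Total ΔF = 1.9739 + 0.2425 + 0.0029 = 2.2193 W/m².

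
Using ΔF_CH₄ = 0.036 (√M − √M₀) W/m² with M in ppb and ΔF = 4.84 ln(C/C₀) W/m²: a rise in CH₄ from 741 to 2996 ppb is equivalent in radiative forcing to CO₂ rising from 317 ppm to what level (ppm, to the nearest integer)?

CH₄ forcing: 0.036 × (√2996 − √741) = 0.036 × (54.7357 − 27.2213) = 0.036 × 27.5144 = 0.99052 W/m².
Set 4.84 ln(C/317) = 0.99052: ln(C/317) = 0.99052/4.84 = 0.20465, so C = 317 × e^0.20465 = 317 × 1.22710 = 388.99 ppm.

C ≈ 389 ppm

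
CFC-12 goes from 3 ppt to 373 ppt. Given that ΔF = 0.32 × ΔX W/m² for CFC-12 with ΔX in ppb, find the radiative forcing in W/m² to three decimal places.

CFC-12: Δ = 373 − 3 = 370 ppt = 0.370 ppb; ΔF = 0.32 × 0.370 = 0.1184 W/m².

ΔF = 0.118 W/m²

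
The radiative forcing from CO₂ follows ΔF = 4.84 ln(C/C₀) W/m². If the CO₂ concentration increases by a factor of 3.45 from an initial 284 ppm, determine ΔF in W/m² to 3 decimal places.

Because the forcing depends only on the ratio C/C₀, the initial concentration does not enter.
ΔF = 4.84 × ln(3.45) = 4.84 × 1.23837 = 5.9937 W/m².

ΔF = 5.994 W/m²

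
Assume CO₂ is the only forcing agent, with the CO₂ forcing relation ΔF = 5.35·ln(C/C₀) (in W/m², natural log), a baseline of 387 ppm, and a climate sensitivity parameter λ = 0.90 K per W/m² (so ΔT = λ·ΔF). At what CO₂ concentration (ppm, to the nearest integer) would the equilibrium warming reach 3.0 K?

Required forcing: ΔF = ΔT/λ = 3.0/0.90 = 3.3333 W/m².
Then ln(C/387) = ΔF/5.35 = 3.3333/5.35 = 0.62305.
So C = 387 × e^0.62305 = 387 × 1.86461 = 721.60 ppm.

C ≈ 722 ppm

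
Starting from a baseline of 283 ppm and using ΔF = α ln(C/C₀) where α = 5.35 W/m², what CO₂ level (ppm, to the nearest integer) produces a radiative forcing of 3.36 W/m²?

C ≈ 530 ppm

Set 5.35 ln(C/283) = 3.36, so ln(C/283) = 3.36/5.35 = 0.62804.
Then C/283 = e^0.62804 = 1.87393, giving C = 283 × 1.87393 = 530.32 ppm.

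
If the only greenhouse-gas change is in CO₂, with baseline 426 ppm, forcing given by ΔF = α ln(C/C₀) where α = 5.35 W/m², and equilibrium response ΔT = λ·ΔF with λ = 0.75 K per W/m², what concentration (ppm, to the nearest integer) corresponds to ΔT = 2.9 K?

Required forcing: ΔF = ΔT/λ = 2.9/0.75 = 3.8667 W/m².
Then ln(C/426) = ΔF/5.35 = 3.8667/5.35 = 0.72275.
So C = 426 × e^0.72275 = 426 × 2.06009 = 877.60 ppm.

C ≈ 878 ppm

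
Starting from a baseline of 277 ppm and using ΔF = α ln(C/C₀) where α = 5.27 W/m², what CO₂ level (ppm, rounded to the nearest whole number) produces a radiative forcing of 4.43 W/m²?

C ≈ 642 ppm

Set 5.27 ln(C/277) = 4.43, so ln(C/277) = 4.43/5.27 = 0.84061.
Then C/277 = e^0.84061 = 2.31778, giving C = 277 × 2.31778 = 642.03 ppm.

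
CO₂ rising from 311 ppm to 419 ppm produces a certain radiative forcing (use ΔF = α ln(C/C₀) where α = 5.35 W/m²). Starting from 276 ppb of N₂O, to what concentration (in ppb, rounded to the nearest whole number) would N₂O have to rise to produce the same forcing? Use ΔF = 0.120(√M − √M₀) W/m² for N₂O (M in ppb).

M ≈ 894 ppb

CO₂ forcing: 5.35 × ln(419/311) = 5.35 × 0.298078 = 1.59472 W/m².
Set 0.120(√M − √276) = 1.59472: √M = 1.59472/0.120 + √276 = 13.2893 + 16.6132 = 29.9025.
M = (29.9025)² = 894.16 ppb.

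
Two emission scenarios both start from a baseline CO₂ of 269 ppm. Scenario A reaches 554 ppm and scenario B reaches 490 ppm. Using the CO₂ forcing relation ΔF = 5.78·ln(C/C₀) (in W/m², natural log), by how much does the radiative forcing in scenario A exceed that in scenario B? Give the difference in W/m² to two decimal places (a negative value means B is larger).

ΔF_A = 5.78 ln(554/269) = 5.78 × 0.72245 = 4.1758 W/m².
ΔF_B = 5.78 ln(490/269) = 5.78 × 0.59969 = 3.4662 W/m².
Difference: 4.1758 − 3.4662 = 0.7096 W/m².

ΔF_A − ΔF_B = 0.71 W/m²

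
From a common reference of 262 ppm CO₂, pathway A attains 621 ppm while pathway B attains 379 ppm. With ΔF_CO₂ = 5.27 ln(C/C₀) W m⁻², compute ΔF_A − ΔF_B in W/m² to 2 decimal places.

ΔF_A − ΔF_B = 2.60 W/m²

ΔF_A = 5.27 ln(621/262) = 5.27 × 0.86299 = 4.5480 W/m².
ΔF_B = 5.27 ln(379/262) = 5.27 × 0.36919 = 1.9456 W/m².
Difference: 4.5480 − 1.9456 = 2.6024 W/m².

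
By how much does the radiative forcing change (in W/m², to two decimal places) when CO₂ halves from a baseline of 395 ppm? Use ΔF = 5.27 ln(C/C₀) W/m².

ΔF = 5.27 × ln(0.5) = 5.27 × -0.69315 = -3.6529 W/m².

ΔF = -3.65 W/m²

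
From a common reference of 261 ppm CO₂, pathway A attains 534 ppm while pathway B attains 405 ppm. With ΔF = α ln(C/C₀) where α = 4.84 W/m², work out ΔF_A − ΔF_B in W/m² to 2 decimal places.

ΔF_A − ΔF_B = 1.34 W/m²

ΔF_A = 4.84 ln(534/261) = 4.84 × 0.71588 = 3.4649 W/m².
ΔF_B = 4.84 ln(405/261) = 4.84 × 0.43937 = 2.1266 W/m².
Difference: 3.4649 − 2.1266 = 1.3383 W/m².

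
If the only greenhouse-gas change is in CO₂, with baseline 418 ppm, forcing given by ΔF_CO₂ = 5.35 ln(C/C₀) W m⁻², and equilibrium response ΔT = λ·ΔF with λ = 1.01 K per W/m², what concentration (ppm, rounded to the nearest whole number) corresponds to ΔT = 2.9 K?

C ≈ 715 ppm

Required forcing: ΔF = ΔT/λ = 2.9/1.01 = 2.8713 W/m².
Then ln(C/418) = ΔF/5.35 = 2.8713/5.35 = 0.53669.
So C = 418 × e^0.53669 = 418 × 1.71034 = 714.92 ppm.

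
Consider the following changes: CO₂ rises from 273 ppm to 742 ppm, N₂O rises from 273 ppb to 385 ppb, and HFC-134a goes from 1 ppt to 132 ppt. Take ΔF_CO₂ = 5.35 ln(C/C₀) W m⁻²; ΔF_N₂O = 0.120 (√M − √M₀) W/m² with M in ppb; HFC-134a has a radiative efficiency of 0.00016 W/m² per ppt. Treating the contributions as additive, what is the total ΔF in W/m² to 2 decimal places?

ΔF = 5.74 W/m²

CO₂: 5.35 × ln(742/273) = 5.35 × ln(2.71795) = 5.35 × 0.99988 = 5.3494 W/m².
N₂O: 0.120 × (√385 − √273) = 0.120 × (19.6214 − 16.5227) = 0.120 × 3.0987 = 0.3718 W/m².
HFC-134a: ΔF = 0.00016 × (132 − 1) = 0.00016 × 131 = 0.0210 W/m².
Total ΔF = 5.3494 + 0.3718 + 0.0210 = 5.7422 W/m².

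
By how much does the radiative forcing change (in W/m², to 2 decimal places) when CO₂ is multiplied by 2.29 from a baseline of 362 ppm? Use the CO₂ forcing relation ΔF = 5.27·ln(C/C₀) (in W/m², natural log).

ΔF = 5.27 × ln(2.29) = 5.27 × 0.82855 = 4.3665 W/m².

ΔF = 4.37 W/m²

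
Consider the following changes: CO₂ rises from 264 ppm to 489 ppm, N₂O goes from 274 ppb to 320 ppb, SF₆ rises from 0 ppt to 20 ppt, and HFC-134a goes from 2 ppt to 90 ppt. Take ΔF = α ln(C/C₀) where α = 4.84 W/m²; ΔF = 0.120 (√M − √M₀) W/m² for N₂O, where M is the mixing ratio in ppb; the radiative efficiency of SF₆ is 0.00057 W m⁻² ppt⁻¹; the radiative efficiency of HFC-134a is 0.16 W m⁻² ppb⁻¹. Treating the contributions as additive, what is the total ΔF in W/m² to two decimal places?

ΔF = 3.17 W/m²

CO₂: 4.84 × ln(489/264) = 4.84 × ln(1.85227) = 4.84 × 0.61641 = 2.9834 W/m².
N₂O: 0.120 × (√320 − √274) = 0.120 × (17.8885 − 16.5529) = 0.120 × 1.3356 = 0.1603 W/m².
SF₆: ΔF = 0.00057 × (20 − 0) = 0.00057 × 20 = 0.0114 W/m².
HFC-134a: Δ = 90 − 2 = 88 ppt = 0.088 ppb; ΔF = 0.16 × 0.088 = 0.0141 W/m².
Total ΔF = 2.9834 + 0.1603 + 0.0114 + 0.0141 = 3.1692 W/m².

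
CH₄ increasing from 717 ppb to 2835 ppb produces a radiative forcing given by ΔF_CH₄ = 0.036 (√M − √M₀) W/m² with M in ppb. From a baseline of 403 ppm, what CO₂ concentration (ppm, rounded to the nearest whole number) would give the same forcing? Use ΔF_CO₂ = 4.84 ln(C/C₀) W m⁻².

CH₄ forcing: 0.036 × (√2835 − √717) = 0.036 × (53.2447 − 26.7769) = 0.036 × 26.4678 = 0.95284 W/m².
Set 4.84 ln(C/403) = 0.95284: ln(C/403) = 0.95284/4.84 = 0.19687, so C = 403 × e^0.19687 = 403 × 1.21759 = 490.69 ppm.

C ≈ 491 ppm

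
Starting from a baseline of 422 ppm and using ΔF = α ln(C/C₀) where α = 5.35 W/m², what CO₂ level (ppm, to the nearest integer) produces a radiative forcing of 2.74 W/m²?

C ≈ 704 ppm

Set 5.35 ln(C/422) = 2.74, so ln(C/422) = 2.74/5.35 = 0.51215.
Then C/422 = e^0.51215 = 1.66888, giving C = 422 × 1.66888 = 704.27 ppm.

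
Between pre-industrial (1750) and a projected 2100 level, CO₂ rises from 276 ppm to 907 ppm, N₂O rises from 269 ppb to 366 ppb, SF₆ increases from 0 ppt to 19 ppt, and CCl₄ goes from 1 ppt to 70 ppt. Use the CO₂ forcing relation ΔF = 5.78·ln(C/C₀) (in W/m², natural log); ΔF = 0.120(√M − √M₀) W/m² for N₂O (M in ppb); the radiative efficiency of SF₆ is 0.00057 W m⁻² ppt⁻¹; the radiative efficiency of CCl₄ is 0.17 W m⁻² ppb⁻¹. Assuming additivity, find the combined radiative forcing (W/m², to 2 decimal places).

CO₂: 5.78 × ln(907/276) = 5.78 × ln(3.28623) = 5.78 × 1.18974 = 6.8767 W/m².
N₂O: 0.120 × (√366 − √269) = 0.120 × (19.1311 − 16.4012) = 0.120 × 2.7299 = 0.3276 W/m².
SF₆: ΔF = 0.00057 × (19 − 0) = 0.00057 × 19 = 0.0108 W/m².
CCl₄: Δ = 70 − 1 = 69 ppt = 0.069 ppb; ΔF = 0.17 × 0.069 = 0.0117 W/m².
Total ΔF = 6.8767 + 0.3276 + 0.0108 + 0.0117 = 7.2268 W/m².

ΔF = 7.23 W/m²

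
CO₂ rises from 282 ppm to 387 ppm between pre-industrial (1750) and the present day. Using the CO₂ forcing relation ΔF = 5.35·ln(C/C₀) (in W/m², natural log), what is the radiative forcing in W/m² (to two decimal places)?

ΔF = 1.69 W/m²

CO₂: 5.35 × ln(387/282) = 5.35 × ln(1.37234) = 5.35 × 0.31652 = 1.6934 W/m².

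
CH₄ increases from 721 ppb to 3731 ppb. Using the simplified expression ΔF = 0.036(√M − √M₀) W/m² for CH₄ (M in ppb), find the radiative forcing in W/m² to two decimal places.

CH₄: 0.036 × (√3731 − √721) = 0.036 × (61.0819 − 26.8514) = 0.036 × 34.2305 = 1.2323 W/m².

ΔF = 1.23 W/m²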